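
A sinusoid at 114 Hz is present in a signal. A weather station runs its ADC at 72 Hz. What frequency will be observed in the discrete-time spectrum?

30 Hz

114 Hz mod fs = 42 Hz.
42 Hz > fs/2 = 36 Hz, folds to fs − 42 Hz = 30 Hz.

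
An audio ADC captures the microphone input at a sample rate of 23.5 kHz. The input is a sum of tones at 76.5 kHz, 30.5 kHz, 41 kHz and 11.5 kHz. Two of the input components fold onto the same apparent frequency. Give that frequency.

fs/2 = 11.75 kHz.
76.5 kHz mod fs = 6 kHz.
6 kHz ≤ fs/2 = 11.75 kHz, appears at 6 kHz.
30.5 kHz mod fs = 7 kHz.
7 kHz ≤ fs/2 = 11.75 kHz, appears at 7 kHz.
41 kHz mod fs = 17.5 kHz.
17.5 kHz > fs/2 = 11.75 kHz, folds to fs − 17.5 kHz = 6 kHz.
11.5 kHz ≤ fs/2 = 11.75 kHz, passes unchanged.
41 kHz and 76.5 kHz both map to 6 kHz.

6 kHz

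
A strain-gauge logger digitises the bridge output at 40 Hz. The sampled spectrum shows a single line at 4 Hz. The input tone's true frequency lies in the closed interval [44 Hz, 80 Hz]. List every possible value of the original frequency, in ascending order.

Frequencies that alias to 4 Hz are k·fs ± 4 Hz for integer k ≥ 0.
k=0: 4 Hz.
k=1: 36 Hz, 44 Hz.
k=2: 76 Hz, 84 Hz.
k=3: 116 Hz, 124 Hz.
Within [44 Hz, 80 Hz]: 44 Hz, 76 Hz.

44 Hz, 76 Hz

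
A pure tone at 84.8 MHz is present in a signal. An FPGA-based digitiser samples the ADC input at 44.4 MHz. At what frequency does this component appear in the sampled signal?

84.8 MHz mod fs = 40.4 MHz.
40.4 MHz > fs/2 = 22.2 MHz, folds to fs − 40.4 MHz = 4 MHz.

4 MHz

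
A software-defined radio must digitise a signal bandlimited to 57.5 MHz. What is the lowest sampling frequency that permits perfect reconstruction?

115 MHz

Nyquist rate = 2 × 57.5 MHz = 115 MHz.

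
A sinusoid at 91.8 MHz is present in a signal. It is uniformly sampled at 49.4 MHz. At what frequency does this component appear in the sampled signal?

91.8 MHz mod fs = 42.4 MHz.
42.4 MHz > fs/2 = 24.7 MHz, folds to fs − 42.4 MHz = 7 MHz.

7 MHz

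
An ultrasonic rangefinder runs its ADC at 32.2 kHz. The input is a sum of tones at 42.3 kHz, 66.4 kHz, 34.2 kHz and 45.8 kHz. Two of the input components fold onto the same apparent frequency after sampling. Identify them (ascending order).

34.2 kHz, 66.4 kHz

fs/2 = 16.1 kHz.
42.3 kHz mod fs = 10.1 kHz.
10.1 kHz ≤ fs/2 = 16.1 kHz, appears at 10.1 kHz.
66.4 kHz mod fs = 2 kHz.
2 kHz ≤ fs/2 = 16.1 kHz, appears at 2 kHz.
34.2 kHz mod fs = 2 kHz.
2 kHz ≤ fs/2 = 16.1 kHz, appears at 2 kHz.
45.8 kHz mod fs = 13.6 kHz.
13.6 kHz ≤ fs/2 = 16.1 kHz, appears at 13.6 kHz.
34.2 kHz and 66.4 kHz both map to 2 kHz.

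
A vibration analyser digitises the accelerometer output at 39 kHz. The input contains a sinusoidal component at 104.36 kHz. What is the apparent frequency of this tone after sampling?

12.64 kHz

104.36 kHz mod fs = 26.36 kHz.
26.36 kHz > fs/2 = 19.5 kHz, folds to fs − 26.36 kHz = 12.64 kHz.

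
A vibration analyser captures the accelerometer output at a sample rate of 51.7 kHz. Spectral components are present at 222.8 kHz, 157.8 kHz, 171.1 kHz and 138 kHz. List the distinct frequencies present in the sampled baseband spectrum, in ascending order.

fs/2 = 25.85 kHz.
222.8 kHz mod fs = 16 kHz.
16 kHz ≤ fs/2 = 25.85 kHz, appears at 16 kHz.
157.8 kHz mod fs = 2.7 kHz.
2.7 kHz ≤ fs/2 = 25.85 kHz, appears at 2.7 kHz.
171.1 kHz mod fs = 16 kHz.
16 kHz ≤ fs/2 = 25.85 kHz, appears at 16 kHz.
138 kHz mod fs = 34.6 kHz.
34.6 kHz > fs/2 = 25.85 kHz, folds to fs − 34.6 kHz = 17.1 kHz.
Distinct values: {2.7 kHz, 16 kHz, 17.1 kHz}.

2.7 kHz, 16 kHz, 17.1 kHz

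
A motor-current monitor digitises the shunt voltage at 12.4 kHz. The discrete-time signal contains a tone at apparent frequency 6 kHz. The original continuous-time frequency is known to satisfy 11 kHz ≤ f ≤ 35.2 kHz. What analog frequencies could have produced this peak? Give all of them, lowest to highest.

Frequencies that alias to 6 kHz are k·fs ± 6 kHz for integer k ≥ 0.
k=0: 6 kHz.
k=1: 6.4 kHz, 18.4 kHz.
k=2: 18.8 kHz, 30.8 kHz.
k=3: 31.2 kHz, 43.2 kHz.
k=4: 43.6 kHz, 55.6 kHz.
Within [11 kHz, 35.2 kHz]: 18.4 kHz, 18.8 kHz, 30.8 kHz, 31.2 kHz.

18.4 kHz, 18.8 kHz, 30.8 kHz, 31.2 kHz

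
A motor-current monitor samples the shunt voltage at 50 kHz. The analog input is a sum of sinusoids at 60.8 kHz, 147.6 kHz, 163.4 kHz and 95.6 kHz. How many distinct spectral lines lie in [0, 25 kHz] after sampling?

4

fs/2 = 25 kHz.
60.8 kHz mod fs = 10.8 kHz.
10.8 kHz ≤ fs/2 = 25 kHz, appears at 10.8 kHz.
147.6 kHz mod fs = 47.6 kHz.
47.6 kHz > fs/2 = 25 kHz, folds to fs − 47.6 kHz = 2.4 kHz.
163.4 kHz mod fs = 13.4 kHz.
13.4 kHz ≤ fs/2 = 25 kHz, appears at 13.4 kHz.
95.6 kHz mod fs = 45.6 kHz.
45.6 kHz > fs/2 = 25 kHz, folds to fs − 45.6 kHz = 4.4 kHz.
Distinct values: {2.4 kHz, 4.4 kHz, 10.8 kHz, 13.4 kHz} → 4.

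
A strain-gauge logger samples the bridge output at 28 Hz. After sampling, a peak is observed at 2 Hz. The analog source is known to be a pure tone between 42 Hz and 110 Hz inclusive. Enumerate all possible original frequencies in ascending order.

Frequencies that alias to 2 Hz are k·fs ± 2 Hz for integer k ≥ 0.
k=0: 2 Hz.
k=1: 26 Hz, 30 Hz.
k=2: 54 Hz, 58 Hz.
k=3: 82 Hz, 86 Hz.
k=4: 110 Hz, 114 Hz.
k=5: 138 Hz, 142 Hz.
Within [42 Hz, 110 Hz]: 54 Hz, 58 Hz, 82 Hz, 86 Hz, 110 Hz.

54 Hz, 58 Hz, 82 Hz, 86 Hz, 110 Hz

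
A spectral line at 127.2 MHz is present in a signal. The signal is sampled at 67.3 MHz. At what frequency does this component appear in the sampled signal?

127.2 MHz mod fs = 59.9 MHz.
59.9 MHz > fs/2 = 33.65 MHz, folds to fs − 59.9 MHz = 7.4 MHz.

7.4 MHz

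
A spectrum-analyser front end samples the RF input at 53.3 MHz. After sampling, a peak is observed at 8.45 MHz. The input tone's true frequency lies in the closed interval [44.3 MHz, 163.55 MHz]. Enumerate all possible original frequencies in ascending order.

Frequencies that alias to 8.45 MHz are k·fs ± 8.45 MHz for integer k ≥ 0.
k=0: 8.45 MHz.
k=1: 44.85 MHz, 61.75 MHz.
k=2: 98.15 MHz, 115.05 MHz.
k=3: 151.45 MHz, 168.35 MHz.
k=4: 204.75 MHz, 221.65 MHz.
Within [44.3 MHz, 163.55 MHz]: 44.85 MHz, 61.75 MHz, 98.15 MHz, 115.05 MHz, 151.45 MHz.

44.85 MHz, 61.75 MHz, 98.15 MHz, 115.05 MHz, 151.45 MHz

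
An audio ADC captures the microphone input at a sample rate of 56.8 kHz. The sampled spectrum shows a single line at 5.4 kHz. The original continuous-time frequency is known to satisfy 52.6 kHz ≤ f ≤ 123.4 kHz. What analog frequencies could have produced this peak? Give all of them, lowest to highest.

62.2 kHz, 108.2 kHz, 119 kHz

Frequencies that alias to 5.4 kHz are k·fs ± 5.4 kHz for integer k ≥ 0.
k=0: 5.4 kHz.
k=1: 51.4 kHz, 62.2 kHz.
k=2: 108.2 kHz, 119 kHz.
k=3: 165 kHz, 175.8 kHz.
Within [52.6 kHz, 123.4 kHz]: 62.2 kHz, 108.2 kHz, 119 kHz.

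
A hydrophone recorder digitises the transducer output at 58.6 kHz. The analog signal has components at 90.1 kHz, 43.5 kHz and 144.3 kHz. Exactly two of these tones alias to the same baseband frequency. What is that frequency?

fs/2 = 29.3 kHz.
90.1 kHz mod fs = 31.5 kHz.
31.5 kHz > fs/2 = 29.3 kHz, folds to fs − 31.5 kHz = 27.1 kHz.
43.5 kHz > fs/2 = 29.3 kHz, folds to fs − 43.5 kHz = 15.1 kHz.
144.3 kHz mod fs = 27.1 kHz.
27.1 kHz ≤ fs/2 = 29.3 kHz, appears at 27.1 kHz.
90.1 kHz and 144.3 kHz both map to 27.1 kHz.

27.1 kHz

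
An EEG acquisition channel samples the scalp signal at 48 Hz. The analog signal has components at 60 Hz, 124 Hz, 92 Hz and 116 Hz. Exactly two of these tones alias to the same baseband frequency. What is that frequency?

20 Hz

fs/2 = 24 Hz.
60 Hz mod fs = 12 Hz.
12 Hz ≤ fs/2 = 24 Hz, appears at 12 Hz.
124 Hz mod fs = 28 Hz.
28 Hz > fs/2 = 24 Hz, folds to fs − 28 Hz = 20 Hz.
92 Hz mod fs = 44 Hz.
44 Hz > fs/2 = 24 Hz, folds to fs − 44 Hz = 4 Hz.
116 Hz mod fs = 20 Hz.
20 Hz ≤ fs/2 = 24 Hz, appears at 20 Hz.
116 Hz and 124 Hz both map to 20 Hz.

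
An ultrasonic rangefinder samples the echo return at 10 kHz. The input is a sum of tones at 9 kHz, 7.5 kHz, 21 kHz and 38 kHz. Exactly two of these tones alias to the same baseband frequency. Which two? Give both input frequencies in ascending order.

9 kHz, 21 kHz

fs/2 = 5 kHz.
9 kHz > fs/2 = 5 kHz, folds to fs − 9 kHz = 1 kHz.
7.5 kHz > fs/2 = 5 kHz, folds to fs − 7.5 kHz = 2.5 kHz.
21 kHz mod fs = 1 kHz.
1 kHz ≤ fs/2 = 5 kHz, appears at 1 kHz.
38 kHz mod fs = 8 kHz.
8 kHz > fs/2 = 5 kHz, folds to fs − 8 kHz = 2 kHz.
9 kHz and 21 kHz both map to 1 kHz.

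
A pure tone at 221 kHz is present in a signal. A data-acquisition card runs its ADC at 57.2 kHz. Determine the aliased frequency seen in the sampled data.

7.8 kHz

221 kHz mod fs = 49.4 kHz.
49.4 kHz > fs/2 = 28.6 kHz, folds to fs − 49.4 kHz = 7.8 kHz.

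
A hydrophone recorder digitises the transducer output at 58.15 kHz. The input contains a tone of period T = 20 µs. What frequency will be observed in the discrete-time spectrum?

8.15 kHz

T = 20 µs → f = 1/T = 50 kHz.
50 kHz > fs/2 = 29.075 kHz, folds to fs − 50 kHz = 8.15 kHz.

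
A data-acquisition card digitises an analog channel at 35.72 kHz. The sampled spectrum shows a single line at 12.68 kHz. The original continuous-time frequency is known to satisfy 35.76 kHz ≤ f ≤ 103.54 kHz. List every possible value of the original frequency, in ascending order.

48.4 kHz, 58.76 kHz, 84.12 kHz, 94.48 kHz

Frequencies that alias to 12.68 kHz are k·fs ± 12.68 kHz for integer k ≥ 0.
k=0: 12.68 kHz.
k=1: 23.04 kHz, 48.4 kHz.
k=2: 58.76 kHz, 84.12 kHz.
k=3: 94.48 kHz, 119.84 kHz.
k=4: 130.2 kHz, 155.56 kHz.
Within [35.76 kHz, 103.54 kHz]: 48.4 kHz, 58.76 kHz, 84.12 kHz, 94.48 kHz.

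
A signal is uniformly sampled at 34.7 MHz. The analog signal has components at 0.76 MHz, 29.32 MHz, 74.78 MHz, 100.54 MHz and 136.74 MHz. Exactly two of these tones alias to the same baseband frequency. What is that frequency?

fs/2 = 17.35 MHz.
0.76 MHz ≤ fs/2 = 17.35 MHz, passes unchanged.
29.32 MHz > fs/2 = 17.35 MHz, folds to fs − 29.32 MHz = 5.38 MHz.
74.78 MHz mod fs = 5.38 MHz.
5.38 MHz ≤ fs/2 = 17.35 MHz, appears at 5.38 MHz.
100.54 MHz mod fs = 31.14 MHz.
31.14 MHz > fs/2 = 17.35 MHz, folds to fs − 31.14 MHz = 3.56 MHz.
136.74 MHz mod fs = 32.64 MHz.
32.64 MHz > fs/2 = 17.35 MHz, folds to fs − 32.64 MHz = 2.06 MHz.
29.32 MHz and 74.78 MHz both map to 5.38 MHz.

5.38 MHz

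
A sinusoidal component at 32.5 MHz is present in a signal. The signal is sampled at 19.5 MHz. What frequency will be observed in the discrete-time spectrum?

6.5 MHz

32.5 MHz mod fs = 13 MHz.
13 MHz > fs/2 = 9.75 MHz, folds to fs − 13 MHz = 6.5 MHz.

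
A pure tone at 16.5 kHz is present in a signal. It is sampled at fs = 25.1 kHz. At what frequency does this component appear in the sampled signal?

8.6 kHz

16.5 kHz > fs/2 = 12.55 kHz, folds to fs − 16.5 kHz = 8.6 kHz.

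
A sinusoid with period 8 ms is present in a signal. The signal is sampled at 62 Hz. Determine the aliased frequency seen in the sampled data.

1 Hz

T = 8 ms → f = 1/T = 125 Hz.
125 Hz mod fs = 1 Hz.
1 Hz ≤ fs/2 = 31 Hz, appears at 1 Hz.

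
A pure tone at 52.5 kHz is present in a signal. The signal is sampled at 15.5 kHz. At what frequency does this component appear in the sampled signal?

6 kHz

52.5 kHz mod fs = 6 kHz.
6 kHz ≤ fs/2 = 7.75 kHz, appears at 6 kHz.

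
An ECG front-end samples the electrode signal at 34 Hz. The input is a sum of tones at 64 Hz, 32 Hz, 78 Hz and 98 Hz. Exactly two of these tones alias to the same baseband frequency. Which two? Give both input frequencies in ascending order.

64 Hz, 98 Hz

fs/2 = 17 Hz.
64 Hz mod fs = 30 Hz.
30 Hz > fs/2 = 17 Hz, folds to fs − 30 Hz = 4 Hz.
32 Hz > fs/2 = 17 Hz, folds to fs − 32 Hz = 2 Hz.
78 Hz mod fs = 10 Hz.
10 Hz ≤ fs/2 = 17 Hz, appears at 10 Hz.
98 Hz mod fs = 30 Hz.
30 Hz > fs/2 = 17 Hz, folds to fs − 30 Hz = 4 Hz.
64 Hz and 98 Hz both map to 4 Hz.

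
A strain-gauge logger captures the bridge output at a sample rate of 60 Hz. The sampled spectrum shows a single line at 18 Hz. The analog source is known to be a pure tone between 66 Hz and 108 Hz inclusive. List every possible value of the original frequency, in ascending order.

78 Hz, 102 Hz

Frequencies that alias to 18 Hz are k·fs ± 18 Hz for integer k ≥ 0.
k=0: 18 Hz.
k=1: 42 Hz, 78 Hz.
k=2: 102 Hz, 138 Hz.
k=3: 162 Hz, 198 Hz.
Within [66 Hz, 108 Hz]: 78 Hz, 102 Hz.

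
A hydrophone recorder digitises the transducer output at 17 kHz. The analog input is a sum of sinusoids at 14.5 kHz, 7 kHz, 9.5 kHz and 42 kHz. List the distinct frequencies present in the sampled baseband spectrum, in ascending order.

2.5 kHz, 7 kHz, 7.5 kHz, 8 kHz

fs/2 = 8.5 kHz.
14.5 kHz > fs/2 = 8.5 kHz, folds to fs − 14.5 kHz = 2.5 kHz.
7 kHz ≤ fs/2 = 8.5 kHz, passes unchanged.
9.5 kHz > fs/2 = 8.5 kHz, folds to fs − 9.5 kHz = 7.5 kHz.
42 kHz mod fs = 8 kHz.
8 kHz ≤ fs/2 = 8.5 kHz, appears at 8 kHz.
Distinct values: {2.5 kHz, 7 kHz, 7.5 kHz, 8 kHz}.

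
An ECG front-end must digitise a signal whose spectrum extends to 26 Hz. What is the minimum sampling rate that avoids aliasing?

Nyquist rate = 2 × 26 Hz = 52 Hz.

52 Hz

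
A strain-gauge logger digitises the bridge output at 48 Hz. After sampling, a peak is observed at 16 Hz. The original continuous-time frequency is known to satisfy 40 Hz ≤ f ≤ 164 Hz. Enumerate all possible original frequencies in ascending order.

64 Hz, 80 Hz, 112 Hz, 128 Hz, 160 Hz

Frequencies that alias to 16 Hz are k·fs ± 16 Hz for integer k ≥ 0.
k=0: 16 Hz.
k=1: 32 Hz, 64 Hz.
k=2: 80 Hz, 112 Hz.
k=3: 128 Hz, 160 Hz.
k=4: 176 Hz, 208 Hz.
Within [40 Hz, 164 Hz]: 64 Hz, 80 Hz, 112 Hz, 128 Hz, 160 Hz.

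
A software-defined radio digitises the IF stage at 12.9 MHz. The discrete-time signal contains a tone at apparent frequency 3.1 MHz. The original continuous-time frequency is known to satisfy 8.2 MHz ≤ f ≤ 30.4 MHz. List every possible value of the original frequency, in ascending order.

Frequencies that alias to 3.1 MHz are k·fs ± 3.1 MHz for integer k ≥ 0.
k=0: 3.1 MHz.
k=1: 9.8 MHz, 16 MHz.
k=2: 22.7 MHz, 28.9 MHz.
k=3: 35.6 MHz, 41.8 MHz.
Within [8.2 MHz, 30.4 MHz]: 9.8 MHz, 16 MHz, 22.7 MHz, 28.9 MHz.

9.8 MHz, 16 MHz, 22.7 MHz, 28.9 MHz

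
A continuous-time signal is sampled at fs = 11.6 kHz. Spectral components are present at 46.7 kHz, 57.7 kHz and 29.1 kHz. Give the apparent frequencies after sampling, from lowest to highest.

0.3 kHz, 5.7 kHz

fs/2 = 5.8 kHz.
46.7 kHz mod fs = 0.3 kHz.
0.3 kHz ≤ fs/2 = 5.8 kHz, appears at 0.3 kHz.
57.7 kHz mod fs = 11.3 kHz.
11.3 kHz > fs/2 = 5.8 kHz, folds to fs − 11.3 kHz = 0.3 kHz.
29.1 kHz mod fs = 5.9 kHz.
5.9 kHz > fs/2 = 5.8 kHz, folds to fs − 5.9 kHz = 5.7 kHz.
Distinct values: {0.3 kHz, 5.7 kHz}.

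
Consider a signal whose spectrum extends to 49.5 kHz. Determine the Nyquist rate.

99 kHz

Nyquist rate = 2 × 49.5 kHz = 99 kHz.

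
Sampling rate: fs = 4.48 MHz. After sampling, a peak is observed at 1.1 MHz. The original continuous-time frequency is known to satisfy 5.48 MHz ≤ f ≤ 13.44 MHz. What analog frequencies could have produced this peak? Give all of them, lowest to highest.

Frequencies that alias to 1.1 MHz are k·fs ± 1.1 MHz for integer k ≥ 0.
k=0: 1.1 MHz.
k=1: 3.38 MHz, 5.58 MHz.
k=2: 7.86 MHz, 10.06 MHz.
k=3: 12.34 MHz, 14.54 MHz.
k=4: 16.82 MHz, 19.02 MHz.
Within [5.48 MHz, 13.44 MHz]: 5.58 MHz, 7.86 MHz, 10.06 MHz, 12.34 MHz.

5.58 MHz, 7.86 MHz, 10.06 MHz, 12.34 MHz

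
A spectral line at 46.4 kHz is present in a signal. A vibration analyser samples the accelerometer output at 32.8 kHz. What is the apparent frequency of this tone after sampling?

13.6 kHz

46.4 kHz mod fs = 13.6 kHz.
13.6 kHz ≤ fs/2 = 16.4 kHz, appears at 13.6 kHz.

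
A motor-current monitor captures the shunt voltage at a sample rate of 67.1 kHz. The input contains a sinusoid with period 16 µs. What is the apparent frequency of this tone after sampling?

T = 16 µs → f = 1/T = 62.5 kHz.
62.5 kHz > fs/2 = 33.55 kHz, folds to fs − 62.5 kHz = 4.6 kHz.

4.6 kHz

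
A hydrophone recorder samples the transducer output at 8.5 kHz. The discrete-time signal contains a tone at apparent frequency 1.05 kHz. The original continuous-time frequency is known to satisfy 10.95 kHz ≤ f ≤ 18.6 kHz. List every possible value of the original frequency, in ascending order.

15.95 kHz, 18.05 kHz

Frequencies that alias to 1.05 kHz are k·fs ± 1.05 kHz for integer k ≥ 0.
k=0: 1.05 kHz.
k=1: 7.45 kHz, 9.55 kHz.
k=2: 15.95 kHz, 18.05 kHz.
k=3: 24.45 kHz, 26.55 kHz.
Within [10.95 kHz, 18.6 kHz]: 15.95 kHz, 18.05 kHz.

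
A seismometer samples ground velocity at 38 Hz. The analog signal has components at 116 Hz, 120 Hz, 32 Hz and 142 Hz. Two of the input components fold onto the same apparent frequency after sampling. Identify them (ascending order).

32 Hz, 120 Hz

fs/2 = 19 Hz.
116 Hz mod fs = 2 Hz.
2 Hz ≤ fs/2 = 19 Hz, appears at 2 Hz.
120 Hz mod fs = 6 Hz.
6 Hz ≤ fs/2 = 19 Hz, appears at 6 Hz.
32 Hz > fs/2 = 19 Hz, folds to fs − 32 Hz = 6 Hz.
142 Hz mod fs = 28 Hz.
28 Hz > fs/2 = 19 Hz, folds to fs − 28 Hz = 10 Hz.
32 Hz and 120 Hz both map to 6 Hz.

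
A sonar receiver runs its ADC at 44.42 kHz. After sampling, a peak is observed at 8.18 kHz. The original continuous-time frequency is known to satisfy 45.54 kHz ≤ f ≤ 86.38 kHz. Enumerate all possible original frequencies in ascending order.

52.6 kHz, 80.66 kHz

Frequencies that alias to 8.18 kHz are k·fs ± 8.18 kHz for integer k ≥ 0.
k=0: 8.18 kHz.
k=1: 36.24 kHz, 52.6 kHz.
k=2: 80.66 kHz, 97.02 kHz.
k=3: 125.08 kHz, 141.44 kHz.
Within [45.54 kHz, 86.38 kHz]: 52.6 kHz, 80.66 kHz.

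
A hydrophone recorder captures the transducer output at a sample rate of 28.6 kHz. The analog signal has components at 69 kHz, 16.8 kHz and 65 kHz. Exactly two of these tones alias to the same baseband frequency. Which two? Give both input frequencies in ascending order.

fs/2 = 14.3 kHz.
69 kHz mod fs = 11.8 kHz.
11.8 kHz ≤ fs/2 = 14.3 kHz, appears at 11.8 kHz.
16.8 kHz > fs/2 = 14.3 kHz, folds to fs − 16.8 kHz = 11.8 kHz.
65 kHz mod fs = 7.8 kHz.
7.8 kHz ≤ fs/2 = 14.3 kHz, appears at 7.8 kHz.
16.8 kHz and 69 kHz both map to 11.8 kHz.

16.8 kHz, 69 kHz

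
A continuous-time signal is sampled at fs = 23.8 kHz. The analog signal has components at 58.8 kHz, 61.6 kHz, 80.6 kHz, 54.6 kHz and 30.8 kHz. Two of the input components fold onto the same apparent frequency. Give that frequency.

fs/2 = 11.9 kHz.
58.8 kHz mod fs = 11.2 kHz.
11.2 kHz ≤ fs/2 = 11.9 kHz, appears at 11.2 kHz.
61.6 kHz mod fs = 14 kHz.
14 kHz > fs/2 = 11.9 kHz, folds to fs − 14 kHz = 9.8 kHz.
80.6 kHz mod fs = 9.2 kHz.
9.2 kHz ≤ fs/2 = 11.9 kHz, appears at 9.2 kHz.
54.6 kHz mod fs = 7 kHz.
7 kHz ≤ fs/2 = 11.9 kHz, appears at 7 kHz.
30.8 kHz mod fs = 7 kHz.
7 kHz ≤ fs/2 = 11.9 kHz, appears at 7 kHz.
30.8 kHz and 54.6 kHz both map to 7 kHz.

7 kHz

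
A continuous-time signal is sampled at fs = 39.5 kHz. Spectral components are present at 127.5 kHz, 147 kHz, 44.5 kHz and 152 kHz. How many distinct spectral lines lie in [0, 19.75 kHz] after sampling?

4

fs/2 = 19.75 kHz.
127.5 kHz mod fs = 9 kHz.
9 kHz ≤ fs/2 = 19.75 kHz, appears at 9 kHz.
147 kHz mod fs = 28.5 kHz.
28.5 kHz > fs/2 = 19.75 kHz, folds to fs − 28.5 kHz = 11 kHz.
44.5 kHz mod fs = 5 kHz.
5 kHz ≤ fs/2 = 19.75 kHz, appears at 5 kHz.
152 kHz mod fs = 33.5 kHz.
33.5 kHz > fs/2 = 19.75 kHz, folds to fs − 33.5 kHz = 6 kHz.
Distinct values: {5 kHz, 6 kHz, 9 kHz, 11 kHz} → 4.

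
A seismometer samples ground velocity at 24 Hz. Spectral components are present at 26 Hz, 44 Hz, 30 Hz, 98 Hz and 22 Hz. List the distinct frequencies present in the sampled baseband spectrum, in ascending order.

fs/2 = 12 Hz.
26 Hz mod fs = 2 Hz.
2 Hz ≤ fs/2 = 12 Hz, appears at 2 Hz.
44 Hz mod fs = 20 Hz.
20 Hz > fs/2 = 12 Hz, folds to fs − 20 Hz = 4 Hz.
30 Hz mod fs = 6 Hz.
6 Hz ≤ fs/2 = 12 Hz, appears at 6 Hz.
98 Hz mod fs = 2 Hz.
2 Hz ≤ fs/2 = 12 Hz, appears at 2 Hz.
22 Hz > fs/2 = 12 Hz, folds to fs − 22 Hz = 2 Hz.
Distinct values: {2 Hz, 4 Hz, 6 Hz}.

2 Hz, 4 Hz, 6 Hz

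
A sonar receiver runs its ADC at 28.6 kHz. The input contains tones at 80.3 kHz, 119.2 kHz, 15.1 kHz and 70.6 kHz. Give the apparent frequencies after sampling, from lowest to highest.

fs/2 = 14.3 kHz.
80.3 kHz mod fs = 23.1 kHz.
23.1 kHz > fs/2 = 14.3 kHz, folds to fs − 23.1 kHz = 5.5 kHz.
119.2 kHz mod fs = 4.8 kHz.
4.8 kHz ≤ fs/2 = 14.3 kHz, appears at 4.8 kHz.
15.1 kHz > fs/2 = 14.3 kHz, folds to fs − 15.1 kHz = 13.5 kHz.
70.6 kHz mod fs = 13.4 kHz.
13.4 kHz ≤ fs/2 = 14.3 kHz, appears at 13.4 kHz.
Distinct values: {4.8 kHz, 5.5 kHz, 13.4 kHz, 13.5 kHz}.

4.8 kHz, 5.5 kHz, 13.4 kHz, 13.5 kHz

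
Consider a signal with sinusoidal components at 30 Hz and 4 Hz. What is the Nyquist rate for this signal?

Highest-frequency component: 30 Hz.
Nyquist rate = 2 × 30 Hz = 60 Hz.

60 Hz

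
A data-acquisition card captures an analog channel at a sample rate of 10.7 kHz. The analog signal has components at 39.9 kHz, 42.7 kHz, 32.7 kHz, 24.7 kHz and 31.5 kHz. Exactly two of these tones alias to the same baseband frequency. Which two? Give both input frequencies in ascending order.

fs/2 = 5.35 kHz.
39.9 kHz mod fs = 7.8 kHz.
7.8 kHz > fs/2 = 5.35 kHz, folds to fs − 7.8 kHz = 2.9 kHz.
42.7 kHz mod fs = 10.6 kHz.
10.6 kHz > fs/2 = 5.35 kHz, folds to fs − 10.6 kHz = 0.1 kHz.
32.7 kHz mod fs = 0.6 kHz.
0.6 kHz ≤ fs/2 = 5.35 kHz, appears at 0.6 kHz.
24.7 kHz mod fs = 3.3 kHz.
3.3 kHz ≤ fs/2 = 5.35 kHz, appears at 3.3 kHz.
31.5 kHz mod fs = 10.1 kHz.
10.1 kHz > fs/2 = 5.35 kHz, folds to fs − 10.1 kHz = 0.6 kHz.
31.5 kHz and 32.7 kHz both map to 0.6 kHz.

31.5 kHz, 32.7 kHz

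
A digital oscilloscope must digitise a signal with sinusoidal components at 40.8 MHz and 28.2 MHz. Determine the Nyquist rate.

81.6 MHz

Highest-frequency component: 40.8 MHz.
Nyquist rate = 2 × 40.8 MHz = 81.6 MHz.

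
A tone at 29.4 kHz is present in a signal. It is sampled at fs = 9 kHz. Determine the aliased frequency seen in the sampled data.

29.4 kHz mod fs = 2.4 kHz.
2.4 kHz ≤ fs/2 = 4.5 kHz, appears at 2.4 kHz.

2.4 kHz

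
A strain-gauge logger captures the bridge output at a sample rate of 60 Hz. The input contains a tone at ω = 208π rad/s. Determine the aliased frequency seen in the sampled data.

ω = 208π rad/s → f = ω/(2π) = 104 Hz.
104 Hz mod fs = 44 Hz.
44 Hz > fs/2 = 30 Hz, folds to fs − 44 Hz = 16 Hz.

16 Hz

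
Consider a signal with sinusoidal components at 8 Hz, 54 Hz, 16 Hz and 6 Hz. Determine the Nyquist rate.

Highest-frequency component: 54 Hz.
Nyquist rate = 2 × 54 Hz = 108 Hz.

108 Hz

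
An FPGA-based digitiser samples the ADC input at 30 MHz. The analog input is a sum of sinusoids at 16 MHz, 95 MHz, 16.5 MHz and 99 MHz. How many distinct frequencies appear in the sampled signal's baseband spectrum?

4

fs/2 = 15 MHz.
16 MHz > fs/2 = 15 MHz, folds to fs − 16 MHz = 14 MHz.
95 MHz mod fs = 5 MHz.
5 MHz ≤ fs/2 = 15 MHz, appears at 5 MHz.
16.5 MHz > fs/2 = 15 MHz, folds to fs − 16.5 MHz = 13.5 MHz.
99 MHz mod fs = 9 MHz.
9 MHz ≤ fs/2 = 15 MHz, appears at 9 MHz.
Distinct values: {5 MHz, 9 MHz, 13.5 MHz, 14 MHz} → 4.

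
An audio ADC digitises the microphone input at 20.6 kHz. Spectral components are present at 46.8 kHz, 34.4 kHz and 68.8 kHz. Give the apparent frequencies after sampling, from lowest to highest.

fs/2 = 10.3 kHz.
46.8 kHz mod fs = 5.6 kHz.
5.6 kHz ≤ fs/2 = 10.3 kHz, appears at 5.6 kHz.
34.4 kHz mod fs = 13.8 kHz.
13.8 kHz > fs/2 = 10.3 kHz, folds to fs − 13.8 kHz = 6.8 kHz.
68.8 kHz mod fs = 7 kHz.
7 kHz ≤ fs/2 = 10.3 kHz, appears at 7 kHz.
Distinct values: {5.6 kHz, 6.8 kHz, 7 kHz}.

5.6 kHz, 6.8 kHz, 7 kHz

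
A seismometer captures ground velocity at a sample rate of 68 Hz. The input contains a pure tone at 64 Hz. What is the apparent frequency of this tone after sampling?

64 Hz > fs/2 = 34 Hz, folds to fs − 64 Hz = 4 Hz.

4 Hz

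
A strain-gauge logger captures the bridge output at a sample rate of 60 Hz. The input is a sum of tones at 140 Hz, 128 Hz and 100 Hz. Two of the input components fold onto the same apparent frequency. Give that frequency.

fs/2 = 30 Hz.
140 Hz mod fs = 20 Hz.
20 Hz ≤ fs/2 = 30 Hz, appears at 20 Hz.
128 Hz mod fs = 8 Hz.
8 Hz ≤ fs/2 = 30 Hz, appears at 8 Hz.
100 Hz mod fs = 40 Hz.
40 Hz > fs/2 = 30 Hz, folds to fs − 40 Hz = 20 Hz.
100 Hz and 140 Hz both map to 20 Hz.

20 Hz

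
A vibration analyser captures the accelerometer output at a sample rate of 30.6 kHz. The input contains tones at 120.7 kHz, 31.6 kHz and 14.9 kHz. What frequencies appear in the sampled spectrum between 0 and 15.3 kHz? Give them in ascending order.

1 kHz, 1.7 kHz, 14.9 kHz

fs/2 = 15.3 kHz.
120.7 kHz mod fs = 28.9 kHz.
28.9 kHz > fs/2 = 15.3 kHz, folds to fs − 28.9 kHz = 1.7 kHz.
31.6 kHz mod fs = 1 kHz.
1 kHz ≤ fs/2 = 15.3 kHz, appears at 1 kHz.
14.9 kHz ≤ fs/2 = 15.3 kHz, passes unchanged.
Distinct values: {1 kHz, 1.7 kHz, 14.9 kHz}.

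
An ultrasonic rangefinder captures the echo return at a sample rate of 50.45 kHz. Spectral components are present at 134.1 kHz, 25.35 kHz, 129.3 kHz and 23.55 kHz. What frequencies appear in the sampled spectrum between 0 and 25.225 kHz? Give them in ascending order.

17.25 kHz, 22.05 kHz, 23.55 kHz, 25.1 kHz

fs/2 = 25.225 kHz.
134.1 kHz mod fs = 33.2 kHz.
33.2 kHz > fs/2 = 25.225 kHz, folds to fs − 33.2 kHz = 17.25 kHz.
25.35 kHz > fs/2 = 25.225 kHz, folds to fs − 25.35 kHz = 25.1 kHz.
129.3 kHz mod fs = 28.4 kHz.
28.4 kHz > fs/2 = 25.225 kHz, folds to fs − 28.4 kHz = 22.05 kHz.
23.55 kHz ≤ fs/2 = 25.225 kHz, passes unchanged.
Distinct values: {17.25 kHz, 22.05 kHz, 23.55 kHz, 25.1 kHz}.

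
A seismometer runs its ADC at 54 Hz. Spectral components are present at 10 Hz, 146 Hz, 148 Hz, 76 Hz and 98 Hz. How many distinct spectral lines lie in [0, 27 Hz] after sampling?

fs/2 = 27 Hz.
10 Hz ≤ fs/2 = 27 Hz, passes unchanged.
146 Hz mod fs = 38 Hz.
38 Hz > fs/2 = 27 Hz, folds to fs − 38 Hz = 16 Hz.
148 Hz mod fs = 40 Hz.
40 Hz > fs/2 = 27 Hz, folds to fs − 40 Hz = 14 Hz.
76 Hz mod fs = 22 Hz.
22 Hz ≤ fs/2 = 27 Hz, appears at 22 Hz.
98 Hz mod fs = 44 Hz.
44 Hz > fs/2 = 27 Hz, folds to fs − 44 Hz = 10 Hz.
Distinct values: {10 Hz, 14 Hz, 16 Hz, 22 Hz} → 4.

4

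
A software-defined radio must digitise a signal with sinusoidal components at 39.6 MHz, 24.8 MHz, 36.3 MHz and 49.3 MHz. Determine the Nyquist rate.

98.6 MHz

Highest-frequency component: 49.3 MHz.
Nyquist rate = 2 × 49.3 MHz = 98.6 MHz.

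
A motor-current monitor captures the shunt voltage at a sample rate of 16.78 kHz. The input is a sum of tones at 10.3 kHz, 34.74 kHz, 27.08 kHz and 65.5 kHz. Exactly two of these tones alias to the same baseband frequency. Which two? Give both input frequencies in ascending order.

10.3 kHz, 27.08 kHz

fs/2 = 8.39 kHz.
10.3 kHz > fs/2 = 8.39 kHz, folds to fs − 10.3 kHz = 6.48 kHz.
34.74 kHz mod fs = 1.18 kHz.
1.18 kHz ≤ fs/2 = 8.39 kHz, appears at 1.18 kHz.
27.08 kHz mod fs = 10.3 kHz.
10.3 kHz > fs/2 = 8.39 kHz, folds to fs − 10.3 kHz = 6.48 kHz.
65.5 kHz mod fs = 15.16 kHz.
15.16 kHz > fs/2 = 8.39 kHz, folds to fs − 15.16 kHz = 1.62 kHz.
10.3 kHz and 27.08 kHz both map to 6.48 kHz.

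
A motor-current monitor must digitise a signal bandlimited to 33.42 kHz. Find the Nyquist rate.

Nyquist rate = 2 × 33.42 kHz = 66.84 kHz.

66.84 kHz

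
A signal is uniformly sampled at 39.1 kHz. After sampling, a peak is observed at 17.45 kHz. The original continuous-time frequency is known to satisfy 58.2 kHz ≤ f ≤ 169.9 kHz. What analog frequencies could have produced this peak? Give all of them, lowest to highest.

Frequencies that alias to 17.45 kHz are k·fs ± 17.45 kHz for integer k ≥ 0.
k=0: 17.45 kHz.
k=1: 21.65 kHz, 56.55 kHz.
k=2: 60.75 kHz, 95.65 kHz.
k=3: 99.85 kHz, 134.75 kHz.
k=4: 138.95 kHz, 173.85 kHz.
k=5: 178.05 kHz, 212.95 kHz.
Within [58.2 kHz, 169.9 kHz]: 60.75 kHz, 95.65 kHz, 99.85 kHz, 134.75 kHz, 138.95 kHz.

60.75 kHz, 95.65 kHz, 99.85 kHz, 134.75 kHz, 138.95 kHz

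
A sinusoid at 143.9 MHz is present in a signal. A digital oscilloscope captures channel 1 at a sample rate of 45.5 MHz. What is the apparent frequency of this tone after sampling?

143.9 MHz mod fs = 7.4 MHz.
7.4 MHz ≤ fs/2 = 22.75 MHz, appears at 7.4 MHz.

7.4 MHz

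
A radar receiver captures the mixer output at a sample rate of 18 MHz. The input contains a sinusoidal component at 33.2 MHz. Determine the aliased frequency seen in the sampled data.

2.8 MHz

33.2 MHz mod fs = 15.2 MHz.
15.2 MHz > fs/2 = 9 MHz, folds to fs − 15.2 MHz = 2.8 MHz.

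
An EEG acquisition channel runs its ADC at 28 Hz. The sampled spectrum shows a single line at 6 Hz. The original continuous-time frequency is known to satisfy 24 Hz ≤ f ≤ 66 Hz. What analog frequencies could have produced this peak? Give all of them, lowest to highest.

Frequencies that alias to 6 Hz are k·fs ± 6 Hz for integer k ≥ 0.
k=0: 6 Hz.
k=1: 22 Hz, 34 Hz.
k=2: 50 Hz, 62 Hz.
k=3: 78 Hz, 90 Hz.
Within [24 Hz, 66 Hz]: 34 Hz, 50 Hz, 62 Hz.

34 Hz, 50 Hz, 62 Hz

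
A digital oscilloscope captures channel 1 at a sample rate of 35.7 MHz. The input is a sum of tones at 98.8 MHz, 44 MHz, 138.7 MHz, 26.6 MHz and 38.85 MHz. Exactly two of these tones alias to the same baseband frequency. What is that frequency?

fs/2 = 17.85 MHz.
98.8 MHz mod fs = 27.4 MHz.
27.4 MHz > fs/2 = 17.85 MHz, folds to fs − 27.4 MHz = 8.3 MHz.
44 MHz mod fs = 8.3 MHz.
8.3 MHz ≤ fs/2 = 17.85 MHz, appears at 8.3 MHz.
138.7 MHz mod fs = 31.6 MHz.
31.6 MHz > fs/2 = 17.85 MHz, folds to fs − 31.6 MHz = 4.1 MHz.
26.6 MHz > fs/2 = 17.85 MHz, folds to fs − 26.6 MHz = 9.1 MHz.
38.85 MHz mod fs = 3.15 MHz.
3.15 MHz ≤ fs/2 = 17.85 MHz, appears at 3.15 MHz.
44 MHz and 98.8 MHz both map to 8.3 MHz.

8.3 MHz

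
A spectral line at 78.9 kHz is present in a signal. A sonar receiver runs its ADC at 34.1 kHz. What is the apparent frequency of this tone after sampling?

10.7 kHz

78.9 kHz mod fs = 10.7 kHz.
10.7 kHz ≤ fs/2 = 17.05 kHz, appears at 10.7 kHz.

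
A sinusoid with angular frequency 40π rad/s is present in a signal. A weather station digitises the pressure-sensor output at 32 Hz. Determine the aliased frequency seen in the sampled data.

12 Hz

ω = 40π rad/s → f = ω/(2π) = 20 Hz.
20 Hz > fs/2 = 16 Hz, folds to fs − 20 Hz = 12 Hz.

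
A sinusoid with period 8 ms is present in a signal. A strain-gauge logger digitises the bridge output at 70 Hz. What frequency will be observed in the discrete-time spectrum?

T = 8 ms → f = 1/T = 125 Hz.
125 Hz mod fs = 55 Hz.
55 Hz > fs/2 = 35 Hz, folds to fs − 55 Hz = 15 Hz.

15 Hz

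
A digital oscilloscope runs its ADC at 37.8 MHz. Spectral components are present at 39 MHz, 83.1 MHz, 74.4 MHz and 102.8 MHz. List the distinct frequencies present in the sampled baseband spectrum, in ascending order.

fs/2 = 18.9 MHz.
39 MHz mod fs = 1.2 MHz.
1.2 MHz ≤ fs/2 = 18.9 MHz, appears at 1.2 MHz.
83.1 MHz mod fs = 7.5 MHz.
7.5 MHz ≤ fs/2 = 18.9 MHz, appears at 7.5 MHz.
74.4 MHz mod fs = 36.6 MHz.
36.6 MHz > fs/2 = 18.9 MHz, folds to fs − 36.6 MHz = 1.2 MHz.
102.8 MHz mod fs = 27.2 MHz.
27.2 MHz > fs/2 = 18.9 MHz, folds to fs − 27.2 MHz = 10.6 MHz.
Distinct values: {1.2 MHz, 7.5 MHz, 10.6 MHz}.

1.2 MHz, 7.5 MHz, 10.6 MHz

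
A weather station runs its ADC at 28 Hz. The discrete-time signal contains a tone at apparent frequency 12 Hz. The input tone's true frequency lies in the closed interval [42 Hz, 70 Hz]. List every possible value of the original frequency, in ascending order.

44 Hz, 68 Hz

Frequencies that alias to 12 Hz are k·fs ± 12 Hz for integer k ≥ 0.
k=0: 12 Hz.
k=1: 16 Hz, 40 Hz.
k=2: 44 Hz, 68 Hz.
k=3: 72 Hz, 96 Hz.
Within [42 Hz, 70 Hz]: 44 Hz, 68 Hz.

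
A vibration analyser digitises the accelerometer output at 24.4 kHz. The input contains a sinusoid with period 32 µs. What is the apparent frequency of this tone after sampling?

T = 32 µs → f = 1/T = 31.25 kHz.
31.25 kHz mod fs = 6.85 kHz.
6.85 kHz ≤ fs/2 = 12.2 kHz, appears at 6.85 kHz.

6.85 kHz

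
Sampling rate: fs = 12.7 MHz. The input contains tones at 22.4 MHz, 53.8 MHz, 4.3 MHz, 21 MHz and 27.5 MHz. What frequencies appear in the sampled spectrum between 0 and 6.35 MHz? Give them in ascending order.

fs/2 = 6.35 MHz.
22.4 MHz mod fs = 9.7 MHz.
9.7 MHz > fs/2 = 6.35 MHz, folds to fs − 9.7 MHz = 3 MHz.
53.8 MHz mod fs = 3 MHz.
3 MHz ≤ fs/2 = 6.35 MHz, appears at 3 MHz.
4.3 MHz ≤ fs/2 = 6.35 MHz, passes unchanged.
21 MHz mod fs = 8.3 MHz.
8.3 MHz > fs/2 = 6.35 MHz, folds to fs − 8.3 MHz = 4.4 MHz.
27.5 MHz mod fs = 2.1 MHz.
2.1 MHz ≤ fs/2 = 6.35 MHz, appears at 2.1 MHz.
Distinct values: {2.1 MHz, 3 MHz, 4.3 MHz, 4.4 MHz}.

2.1 MHz, 3 MHz, 4.3 MHz, 4.4 MHz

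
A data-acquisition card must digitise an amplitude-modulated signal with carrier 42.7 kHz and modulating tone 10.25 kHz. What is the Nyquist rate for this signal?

AM sidebands sit at fc ± fm = 32.45 kHz and 52.95 kHz.
Highest-frequency component: 52.95 kHz.
Nyquist rate = 2 × 52.95 kHz = 105.9 kHz.

105.9 kHz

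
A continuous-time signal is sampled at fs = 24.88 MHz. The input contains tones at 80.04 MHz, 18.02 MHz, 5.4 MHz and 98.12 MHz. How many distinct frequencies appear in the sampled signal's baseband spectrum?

3

fs/2 = 12.44 MHz.
80.04 MHz mod fs = 5.4 MHz.
5.4 MHz ≤ fs/2 = 12.44 MHz, appears at 5.4 MHz.
18.02 MHz > fs/2 = 12.44 MHz, folds to fs − 18.02 MHz = 6.86 MHz.
5.4 MHz ≤ fs/2 = 12.44 MHz, passes unchanged.
98.12 MHz mod fs = 23.48 MHz.
23.48 MHz > fs/2 = 12.44 MHz, folds to fs − 23.48 MHz = 1.4 MHz.
Distinct values: {1.4 MHz, 5.4 MHz, 6.86 MHz} → 3.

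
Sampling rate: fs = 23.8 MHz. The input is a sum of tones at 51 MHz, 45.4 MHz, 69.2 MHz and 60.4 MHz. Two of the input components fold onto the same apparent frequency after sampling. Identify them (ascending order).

fs/2 = 11.9 MHz.
51 MHz mod fs = 3.4 MHz.
3.4 MHz ≤ fs/2 = 11.9 MHz, appears at 3.4 MHz.
45.4 MHz mod fs = 21.6 MHz.
21.6 MHz > fs/2 = 11.9 MHz, folds to fs − 21.6 MHz = 2.2 MHz.
69.2 MHz mod fs = 21.6 MHz.
21.6 MHz > fs/2 = 11.9 MHz, folds to fs − 21.6 MHz = 2.2 MHz.
60.4 MHz mod fs = 12.8 MHz.
12.8 MHz > fs/2 = 11.9 MHz, folds to fs − 12.8 MHz = 11 MHz.
45.4 MHz and 69.2 MHz both map to 2.2 MHz.

45.4 MHz, 69.2 MHz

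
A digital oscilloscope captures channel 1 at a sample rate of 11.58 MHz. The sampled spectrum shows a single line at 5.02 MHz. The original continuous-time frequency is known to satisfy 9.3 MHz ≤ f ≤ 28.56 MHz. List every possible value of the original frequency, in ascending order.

Frequencies that alias to 5.02 MHz are k·fs ± 5.02 MHz for integer k ≥ 0.
k=0: 5.02 MHz.
k=1: 6.56 MHz, 16.6 MHz.
k=2: 18.14 MHz, 28.18 MHz.
k=3: 29.72 MHz, 39.76 MHz.
Within [9.3 MHz, 28.56 MHz]: 16.6 MHz, 18.14 MHz, 28.18 MHz.

16.6 MHz, 18.14 MHz, 28.18 MHz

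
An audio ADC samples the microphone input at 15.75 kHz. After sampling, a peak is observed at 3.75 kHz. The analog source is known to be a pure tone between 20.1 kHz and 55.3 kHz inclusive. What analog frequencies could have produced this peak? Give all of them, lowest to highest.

Frequencies that alias to 3.75 kHz are k·fs ± 3.75 kHz for integer k ≥ 0.
k=0: 3.75 kHz.
k=1: 12 kHz, 19.5 kHz.
k=2: 27.75 kHz, 35.25 kHz.
k=3: 43.5 kHz, 51 kHz.
k=4: 59.25 kHz, 66.75 kHz.
Within [20.1 kHz, 55.3 kHz]: 27.75 kHz, 35.25 kHz, 43.5 kHz, 51 kHz.

27.75 kHz, 35.25 kHz, 43.5 kHz, 51 kHz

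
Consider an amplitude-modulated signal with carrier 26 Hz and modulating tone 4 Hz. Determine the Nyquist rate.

AM sidebands sit at fc ± fm = 22 Hz and 30 Hz.
Highest-frequency component: 30 Hz.
Nyquist rate = 2 × 30 Hz = 60 Hz.

60 Hz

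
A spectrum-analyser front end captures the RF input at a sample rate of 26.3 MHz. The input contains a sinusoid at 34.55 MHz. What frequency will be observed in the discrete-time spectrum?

34.55 MHz mod fs = 8.25 MHz.
8.25 MHz ≤ fs/2 = 13.15 MHz, appears at 8.25 MHz.

8.25 MHz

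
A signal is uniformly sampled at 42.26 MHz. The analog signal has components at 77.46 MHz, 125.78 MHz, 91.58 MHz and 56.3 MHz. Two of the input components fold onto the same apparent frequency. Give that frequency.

7.06 MHz

fs/2 = 21.13 MHz.
77.46 MHz mod fs = 35.2 MHz.
35.2 MHz > fs/2 = 21.13 MHz, folds to fs − 35.2 MHz = 7.06 MHz.
125.78 MHz mod fs = 41.26 MHz.
41.26 MHz > fs/2 = 21.13 MHz, folds to fs − 41.26 MHz = 1 MHz.
91.58 MHz mod fs = 7.06 MHz.
7.06 MHz ≤ fs/2 = 21.13 MHz, appears at 7.06 MHz.
56.3 MHz mod fs = 14.04 MHz.
14.04 MHz ≤ fs/2 = 21.13 MHz, appears at 14.04 MHz.
77.46 MHz and 91.58 MHz both map to 7.06 MHz.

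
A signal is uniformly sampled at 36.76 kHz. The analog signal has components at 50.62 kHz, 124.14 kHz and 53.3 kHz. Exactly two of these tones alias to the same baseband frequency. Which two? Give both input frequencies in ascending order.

50.62 kHz, 124.14 kHz

fs/2 = 18.38 kHz.
50.62 kHz mod fs = 13.86 kHz.
13.86 kHz ≤ fs/2 = 18.38 kHz, appears at 13.86 kHz.
124.14 kHz mod fs = 13.86 kHz.
13.86 kHz ≤ fs/2 = 18.38 kHz, appears at 13.86 kHz.
53.3 kHz mod fs = 16.54 kHz.
16.54 kHz ≤ fs/2 = 18.38 kHz, appears at 16.54 kHz.
50.62 kHz and 124.14 kHz both map to 13.86 kHz.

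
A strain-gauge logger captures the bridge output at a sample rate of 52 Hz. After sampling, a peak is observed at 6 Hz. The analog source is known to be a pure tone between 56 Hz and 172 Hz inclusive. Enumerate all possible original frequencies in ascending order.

58 Hz, 98 Hz, 110 Hz, 150 Hz, 162 Hz

Frequencies that alias to 6 Hz are k·fs ± 6 Hz for integer k ≥ 0.
k=0: 6 Hz.
k=1: 46 Hz, 58 Hz.
k=2: 98 Hz, 110 Hz.
k=3: 150 Hz, 162 Hz.
k=4: 202 Hz, 214 Hz.
Within [56 Hz, 172 Hz]: 58 Hz, 98 Hz, 110 Hz, 150 Hz, 162 Hz.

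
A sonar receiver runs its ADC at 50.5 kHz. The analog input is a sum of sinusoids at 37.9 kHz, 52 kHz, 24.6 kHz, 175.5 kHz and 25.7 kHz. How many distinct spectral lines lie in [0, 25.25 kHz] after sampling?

fs/2 = 25.25 kHz.
37.9 kHz > fs/2 = 25.25 kHz, folds to fs − 37.9 kHz = 12.6 kHz.
52 kHz mod fs = 1.5 kHz.
1.5 kHz ≤ fs/2 = 25.25 kHz, appears at 1.5 kHz.
24.6 kHz ≤ fs/2 = 25.25 kHz, passes unchanged.
175.5 kHz mod fs = 24 kHz.
24 kHz ≤ fs/2 = 25.25 kHz, appears at 24 kHz.
25.7 kHz > fs/2 = 25.25 kHz, folds to fs − 25.7 kHz = 24.8 kHz.
Distinct values: {1.5 kHz, 12.6 kHz, 24 kHz, 24.6 kHz, 24.8 kHz} → 5.

5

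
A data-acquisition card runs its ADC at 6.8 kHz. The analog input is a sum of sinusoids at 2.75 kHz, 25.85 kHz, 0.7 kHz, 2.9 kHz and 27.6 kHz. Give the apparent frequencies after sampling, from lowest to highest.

fs/2 = 3.4 kHz.
2.75 kHz ≤ fs/2 = 3.4 kHz, passes unchanged.
25.85 kHz mod fs = 5.45 kHz.
5.45 kHz > fs/2 = 3.4 kHz, folds to fs − 5.45 kHz = 1.35 kHz.
0.7 kHz ≤ fs/2 = 3.4 kHz, passes unchanged.
2.9 kHz ≤ fs/2 = 3.4 kHz, passes unchanged.
27.6 kHz mod fs = 0.4 kHz.
0.4 kHz ≤ fs/2 = 3.4 kHz, appears at 0.4 kHz.
Distinct values: {0.4 kHz, 0.7 kHz, 1.35 kHz, 2.75 kHz, 2.9 kHz}.

0.4 kHz, 0.7 kHz, 1.35 kHz, 2.75 kHz, 2.9 kHz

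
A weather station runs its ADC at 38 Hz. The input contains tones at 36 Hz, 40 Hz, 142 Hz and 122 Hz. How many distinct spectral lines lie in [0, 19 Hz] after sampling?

3

fs/2 = 19 Hz.
36 Hz > fs/2 = 19 Hz, folds to fs − 36 Hz = 2 Hz.
40 Hz mod fs = 2 Hz.
2 Hz ≤ fs/2 = 19 Hz, appears at 2 Hz.
142 Hz mod fs = 28 Hz.
28 Hz > fs/2 = 19 Hz, folds to fs − 28 Hz = 10 Hz.
122 Hz mod fs = 8 Hz.
8 Hz ≤ fs/2 = 19 Hz, appears at 8 Hz.
Distinct values: {2 Hz, 8 Hz, 10 Hz} → 3.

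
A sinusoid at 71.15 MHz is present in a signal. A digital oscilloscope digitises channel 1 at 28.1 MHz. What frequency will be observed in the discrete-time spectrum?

13.15 MHz

71.15 MHz mod fs = 14.95 MHz.
14.95 MHz > fs/2 = 14.05 MHz, folds to fs − 14.95 MHz = 13.15 MHz.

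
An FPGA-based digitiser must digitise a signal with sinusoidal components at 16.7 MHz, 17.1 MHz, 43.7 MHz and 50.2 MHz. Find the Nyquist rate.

100.4 MHz

Highest-frequency component: 50.2 MHz.
Nyquist rate = 2 × 50.2 MHz = 100.4 MHz.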